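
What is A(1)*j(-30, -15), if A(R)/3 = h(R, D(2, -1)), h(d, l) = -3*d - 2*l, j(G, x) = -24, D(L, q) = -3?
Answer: -216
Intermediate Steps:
A(R) = 18 - 9*R (A(R) = 3*(-3*R - 2*(-3)) = 3*(-3*R + 6) = 3*(6 - 3*R) = 18 - 9*R)
A(1)*j(-30, -15) = (18 - 9*1)*(-24) = (18 - 9)*(-24) = 9*(-24) = -216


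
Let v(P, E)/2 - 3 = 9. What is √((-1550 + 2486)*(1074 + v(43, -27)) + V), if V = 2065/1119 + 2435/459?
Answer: 2*√836800140354402/57069 ≈ 1013.8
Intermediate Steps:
v(P, E) = 24 (v(P, E) = 6 + 2*9 = 6 + 18 = 24)
V = 1224200/171207 (V = 2065*(1/1119) + 2435*(1/459) = 2065/1119 + 2435/459 = 1224200/171207 ≈ 7.1504)
√((-1550 + 2486)*(1074 + v(43, -27)) + V) = √((-1550 + 2486)*(1074 + 24) + 1224200/171207) = √(936*1098 + 1224200/171207) = √(1027728 + 1224200/171207) = √(175955451896/171207) = 2*√836800140354402/57069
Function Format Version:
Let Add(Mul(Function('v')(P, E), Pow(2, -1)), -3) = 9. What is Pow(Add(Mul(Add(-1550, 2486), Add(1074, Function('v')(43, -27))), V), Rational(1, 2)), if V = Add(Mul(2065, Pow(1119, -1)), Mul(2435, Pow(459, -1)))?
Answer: Mul(Rational(2, 57069), Pow(836800140354402, Rational(1, 2))) ≈ 1013.8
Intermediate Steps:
Function('v')(P, E) = 24 (Function('v')(P, E) = Add(6, Mul(2, 9)) = Add(6, 18) = 24)
V = Rational(1224200, 171207) (V = Add(Mul(2065, Rational(1, 1119)), Mul(2435, Rational(1, 459))) = Add(Rational(2065, 1119), Rational(2435, 459)) = Rational(1224200, 171207) ≈ 7.1504)
Pow(Add(Mul(Add(-1550, 2486), Add(1074, Function('v')(43, -27))), V), Rational(1, 2)) = Pow(Add(Mul(Add(-1550, 2486), Add(1074, 24)), Rational(1224200, 171207)), Rational(1, 2)) = Pow(Add(Mul(936, 1098), Rational(1224200, 171207)), Rational(1, 2)) = Pow(Add(1027728, Rational(1224200, 171207)), Rational(1, 2)) = Pow(Rational(175955451896, 171207), Rational(1, 2)) = Mul(Rational(2, 57069), Pow(836800140354402, Rational(1, 2)))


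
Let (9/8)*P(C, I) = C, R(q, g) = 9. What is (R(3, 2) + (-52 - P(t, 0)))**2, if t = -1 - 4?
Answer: 120409/81 ≈ 1486.5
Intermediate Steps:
t = -5
P(C, I) = 8*C/9
(R(3, 2) + (-52 - P(t, 0)))**2 = (9 + (-52 - 8*(-5)/9))**2 = (9 + (-52 - 1*(-40/9)))**2 = (9 + (-52 + 40/9))**2 = (9 - 428/9)**2 = (-347/9)**2 = 120409/81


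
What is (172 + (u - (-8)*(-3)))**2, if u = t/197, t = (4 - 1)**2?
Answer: 850597225/38809 ≈ 21918.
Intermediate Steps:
t = 9 (t = 3**2 = 9)
u = 9/197 ≈ 0.045685
(172 + (u - (-8)*(-3)))**2 = (172 + (9/197 - (-8)*(-3)))**2 = (172 + (9/197 - 1*24))**2 = (172 + (9/197 - 24))**2 = (172 - 4719/197)**2 = (29165/197)**2 = 850597225/38809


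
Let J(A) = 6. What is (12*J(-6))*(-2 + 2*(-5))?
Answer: -864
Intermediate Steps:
(12*J(-6))*(-2 + 2*(-5)) = (12*6)*(-2 + 2*(-5)) = 72*(-2 - 10) = 72*(-12) = -864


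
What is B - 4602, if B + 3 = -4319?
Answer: -8924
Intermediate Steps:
B = -4322 (B = -3 - 4319 = -4322)
B - 4602 = -4322 - 4602 = -8924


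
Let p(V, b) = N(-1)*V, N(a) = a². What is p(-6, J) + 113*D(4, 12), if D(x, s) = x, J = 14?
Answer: 446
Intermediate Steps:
p(V, b) = V (p(V, b) = (-1)²*V = 1*V = V)
p(-6, J) + 113*D(4, 12) = -6 + 113*4 = -6 + 452 = 446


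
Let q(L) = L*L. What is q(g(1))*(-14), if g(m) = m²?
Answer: -14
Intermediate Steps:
q(L) = L²
q(g(1))*(-14) = (1²)²*(-14) = 1²*(-14) = 1*(-14) = -14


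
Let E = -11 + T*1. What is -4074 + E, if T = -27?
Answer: -4112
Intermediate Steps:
E = -38 (E = -11 - 27*1 = -11 - 27 = -38)
-4074 + E = -4074 - 38 = -4112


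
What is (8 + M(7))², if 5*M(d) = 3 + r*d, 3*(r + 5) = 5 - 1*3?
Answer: 1444/225 ≈ 6.4178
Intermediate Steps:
r = -13/3 (r = -5 + (5 - 1*3)/3 = -5 + (5 - 3)/3 = -5 + (⅓)*2 = -5 + ⅔ = -13/3 ≈ -4.3333)
M(d) = ⅗ - 13*d/15 (M(d) = (3 - 13*d/3)/5 = ⅗ - 13*d/15)
(8 + M(7))² = (8 + (⅗ - 13/15*7))² = (8 + (⅗ - 91/15))² = (8 - 82/15)² = (38/15)² = 1444/225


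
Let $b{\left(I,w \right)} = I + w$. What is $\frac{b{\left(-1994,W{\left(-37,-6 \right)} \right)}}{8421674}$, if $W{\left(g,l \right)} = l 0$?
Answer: $- \frac{997}{4210837} \approx -0.00023677$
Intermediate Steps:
$W{\left(g,l \right)} = 0$
$\frac{b{\left(-1994,W{\left(-37,-6 \right)} \right)}}{8421674} = \frac{-1994 + 0}{8421674} = \left(-1994\right) \frac{1}{8421674} = - \frac{997}{4210837}$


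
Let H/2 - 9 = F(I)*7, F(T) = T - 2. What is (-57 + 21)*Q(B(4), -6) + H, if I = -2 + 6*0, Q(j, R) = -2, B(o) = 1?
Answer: 34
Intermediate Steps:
I = -2 (I = -2 + 0 = -2)
F(T) = -2 + T
H = -38 (H = 18 + 2*((-2 - 2)*7) = 18 + 2*(-4*7) = 18 + 2*(-28) = 18 - 56 = -38)
(-57 + 21)*Q(B(4), -6) + H = (-57 + 21)*(-2) - 38 = -36*(-2) - 38 = 72 - 38 = 34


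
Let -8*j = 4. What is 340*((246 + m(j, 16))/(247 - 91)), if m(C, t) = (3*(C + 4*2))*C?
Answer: 26605/52 ≈ 511.63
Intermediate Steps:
j = -1/2 (j = -1/8*4 = -1/2 ≈ -0.50000)
m(C, t) = C*(24 + 3*C) (m(C, t) = (3*(C + 8))*C = (3*(8 + C))*C = (24 + 3*C)*C = C*(24 + 3*C))
340*((246 + m(j, 16))/(247 - 91)) = 340*((246 + 3*(-1/2)*(8 - 1/2))/(247 - 91)) = 340*((246 + 3*(-1/2)*(15/2))/156) = 340*((246 - 45/4)*(1/156)) = 340*((939/4)*(1/156)) = 340*(313/208) = 26605/52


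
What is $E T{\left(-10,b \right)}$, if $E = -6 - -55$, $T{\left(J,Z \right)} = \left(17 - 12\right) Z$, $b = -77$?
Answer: $-18865$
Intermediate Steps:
$T{\left(J,Z \right)} = 5 Z$ ($T{\left(J,Z \right)} = \left(17 - 12\right) Z = 5 Z$)
$E = 49$ ($E = -6 + 55 = 49$)
$E T{\left(-10,b \right)} = 49 \cdot 5 \left(-77\right) = 49 \left(-385\right) = -18865$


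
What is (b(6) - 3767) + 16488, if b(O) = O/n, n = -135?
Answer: 572443/45 ≈ 12721.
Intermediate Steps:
b(O) = -O/135 (b(O) = O/(-135) = O*(-1/135) = -O/135)
(b(6) - 3767) + 16488 = (-1/135*6 - 3767) + 16488 = (-2/45 - 3767) + 16488 = -169517/45 + 16488 = 572443/45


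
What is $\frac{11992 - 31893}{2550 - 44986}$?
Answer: $\frac{19901}{42436} \approx 0.46897$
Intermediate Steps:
$\frac{11992 - 31893}{2550 - 44986} = - \frac{19901}{-42436} = \left(-19901\right) \left(- \frac{1}{42436}\right) = \frac{19901}{42436}$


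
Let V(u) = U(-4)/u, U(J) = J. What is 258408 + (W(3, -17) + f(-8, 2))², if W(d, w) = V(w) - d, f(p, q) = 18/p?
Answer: 1194994873/4624 ≈ 2.5843e+5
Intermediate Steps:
V(u) = -4/u
W(d, w) = -d - 4/w (W(d, w) = -4/w - d = -d - 4/w)
258408 + (W(3, -17) + f(-8, 2))² = 258408 + ((-1*3 - 4/(-17)) + 18/(-8))² = 258408 + ((-3 - 4*(-1/17)) + 18*(-⅛))² = 258408 + ((-3 + 4/17) - 9/4)² = 258408 + (-47/17 - 9/4)² = 258408 + (-341/68)² = 258408 + 116281/4624 = 1194994873/4624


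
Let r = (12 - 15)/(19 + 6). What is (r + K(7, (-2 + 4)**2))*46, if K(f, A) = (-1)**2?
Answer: 1012/25 ≈ 40.480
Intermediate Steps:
K(f, A) = 1
r = -3/25 ≈ -0.12000
(r + K(7, (-2 + 4)**2))*46 = (-3/25 + 1)*46 = (22/25)*46 = 1012/25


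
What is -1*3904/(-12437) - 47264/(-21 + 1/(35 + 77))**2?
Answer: -7352065591488/68741798837 ≈ -106.95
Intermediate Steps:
-1*3904/(-12437) - 47264/(-21 + 1/(35 + 77))**2 = -3904*(-1/12437) - 47264/(-21 + 1/112)**2 = 3904/12437 - 47264/(-21 + 1/112)**2 = 3904/12437 - 47264/((-2351/112)**2) = 3904/12437 - 47264/5527201/12544 = 3904/12437 - 47264*12544/5527201 = 3904/12437 - 592879616/5527201 = -7352065591488/68741798837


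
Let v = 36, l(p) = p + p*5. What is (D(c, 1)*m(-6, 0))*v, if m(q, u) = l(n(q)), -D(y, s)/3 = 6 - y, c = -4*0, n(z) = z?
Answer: 23328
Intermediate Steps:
l(p) = 6*p (l(p) = p + 5*p = 6*p)
c = 0
D(y, s) = -18 + 3*y (D(y, s) = -3*(6 - y) = -18 + 3*y)
m(q, u) = 6*q
(D(c, 1)*m(-6, 0))*v = ((-18 + 3*0)*(6*(-6)))*36 = ((-18 + 0)*(-36))*36 = -18*(-36)*36 = 648*36 = 23328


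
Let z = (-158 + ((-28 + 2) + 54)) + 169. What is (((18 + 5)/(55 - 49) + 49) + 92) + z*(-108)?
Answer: -24403/6 ≈ -4067.2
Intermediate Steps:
z = 39 (z = (-158 + (-26 + 54)) + 169 = (-158 + 28) + 169 = -130 + 169 = 39)
(((18 + 5)/(55 - 49) + 49) + 92) + z*(-108) = (((18 + 5)/(55 - 49) + 49) + 92) + 39*(-108) = ((23/6 + 49) + 92) - 4212 = (317/6 + 92) - 4212 = 869/6 - 4212 = -24403/6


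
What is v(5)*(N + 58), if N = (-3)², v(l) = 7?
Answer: 469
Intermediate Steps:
N = 9
v(5)*(N + 58) = 7*(9 + 58) = 7*67 = 469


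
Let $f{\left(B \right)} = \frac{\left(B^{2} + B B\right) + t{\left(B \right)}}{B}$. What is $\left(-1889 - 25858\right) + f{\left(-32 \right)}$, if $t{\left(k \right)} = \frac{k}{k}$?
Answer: $- \frac{889953}{32} \approx -27811.0$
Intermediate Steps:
$t{\left(k \right)} = 1$
$f{\left(B \right)} = \frac{1 + 2 B^{2}}{B}$ ($f{\left(B \right)} = \frac{\left(B^{2} + B B\right) + 1}{B} = \frac{\left(B^{2} + B^{2}\right) + 1}{B} = \frac{2 B^{2} + 1}{B} = \frac{1 + 2 B^{2}}{B}$)
$\left(-1889 - 25858\right) + f{\left(-32 \right)} = \left(-1889 - 25858\right) + \left(\frac{1}{-32} + 2 \left(-32\right)\right) = -27747 - \frac{2049}{32} = - \frac{889953}{32}$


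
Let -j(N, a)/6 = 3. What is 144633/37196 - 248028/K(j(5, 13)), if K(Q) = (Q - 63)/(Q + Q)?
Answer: -12300432085/111588 ≈ -1.1023e+5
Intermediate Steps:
j(N, a) = -18 (j(N, a) = -6*3 = -18)
K(Q) = (-63 + Q)/(2*Q) (K(Q) = (-63 + Q)/((2*Q)) = (-63 + Q)*(1/(2*Q)) = (-63 + Q)/(2*Q))
144633/37196 - 248028/K(j(5, 13)) = 144633/37196 - 248028*(-36/(-63 - 18)) = 144633*(1/37196) - 248028/((½)*(-1/18)*(-81)) = 144633/37196 - 248028/9/4 = 144633/37196 - 248028*4/9 = 144633/37196 - 330704/3 = -12300432085/111588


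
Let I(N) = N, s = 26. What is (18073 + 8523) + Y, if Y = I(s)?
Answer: 26622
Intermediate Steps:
Y = 26
(18073 + 8523) + Y = (18073 + 8523) + 26 = 26596 + 26 = 26622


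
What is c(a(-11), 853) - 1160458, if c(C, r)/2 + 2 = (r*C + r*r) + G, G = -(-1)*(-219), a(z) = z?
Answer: 275552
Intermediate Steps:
G = -219 (G = -1*219 = -219)
c(C, r) = -442 + 2*r² + 2*C*r (c(C, r) = -4 + 2*((r*C + r*r) - 219) = -4 + 2*((C*r + r²) - 219) = -4 + 2*((r² + C*r) - 219) = -4 + 2*(-219 + r² + C*r) = -4 + (-438 + 2*r² + 2*C*r) = -442 + 2*r² + 2*C*r)
c(a(-11), 853) - 1160458 = (-442 + 2*853² + 2*(-11)*853) - 1160458 = (-442 + 2*727609 - 18766) - 1160458 = (-442 + 1455218 - 18766) - 1160458 = 1436010 - 1160458 = 275552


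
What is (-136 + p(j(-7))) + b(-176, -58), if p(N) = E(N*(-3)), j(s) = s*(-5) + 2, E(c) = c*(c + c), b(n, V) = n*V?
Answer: 34714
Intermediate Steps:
b(n, V) = V*n
E(c) = 2*c**2 (E(c) = c*(2*c) = 2*c**2)
j(s) = 2 - 5*s (j(s) = -5*s + 2 = 2 - 5*s)
p(N) = 18*N**2 (p(N) = 2*(N*(-3))**2 = 2*(-3*N)**2 = 2*(9*N**2) = 18*N**2)
(-136 + p(j(-7))) + b(-176, -58) = (-136 + 18*(2 - 5*(-7))**2) - 58*(-176) = (-136 + 18*(2 + 35)**2) + 10208 = (-136 + 18*37**2) + 10208 = (-136 + 18*1369) + 10208 = (-136 + 24642) + 10208 = 24506 + 10208 = 34714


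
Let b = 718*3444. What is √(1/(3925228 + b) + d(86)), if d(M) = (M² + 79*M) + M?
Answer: √146095801257507105/3199010 ≈ 119.48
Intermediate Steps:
b = 2472792
d(M) = M² + 80*M
√(1/(3925228 + b) + d(86)) = √(1/(3925228 + 2472792) + 86*(80 + 86)) = √(1/6398020 + 86*166) = √(1/6398020 + 14276) = √(91338133521/6398020) = √146095801257507105/3199010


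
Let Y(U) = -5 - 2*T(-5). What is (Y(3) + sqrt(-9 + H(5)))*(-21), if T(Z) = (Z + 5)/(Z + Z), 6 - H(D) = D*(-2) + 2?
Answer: 105 - 21*sqrt(5) ≈ 58.043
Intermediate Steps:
H(D) = 4 + 2*D (H(D) = 6 - (D*(-2) + 2) = 6 - (-2*D + 2) = 6 - (2 - 2*D) = 6 + (-2 + 2*D) = 4 + 2*D)
T(Z) = (5 + Z)/(2*Z) (T(Z) = (5 + Z)/((2*Z)) = (5 + Z)*(1/(2*Z)) = (5 + Z)/(2*Z))
Y(U) = -5 (Y(U) = -5 - (5 - 5)/(-5) = -5 - (-1)*0/5 = -5 - 2*0 = -5 + 0 = -5)
(Y(3) + sqrt(-9 + H(5)))*(-21) = (-5 + sqrt(-9 + (4 + 2*5)))*(-21) = (-5 + sqrt(-9 + (4 + 10)))*(-21) = (-5 + sqrt(-9 + 14))*(-21) = (-5 + sqrt(5))*(-21) = 105 - 21*sqrt(5)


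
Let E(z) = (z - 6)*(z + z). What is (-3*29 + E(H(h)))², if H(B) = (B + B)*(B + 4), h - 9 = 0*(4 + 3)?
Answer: 11367184689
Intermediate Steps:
h = 9 (h = 9 + 0*(4 + 3) = 9 + 0*7 = 9 + 0 = 9)
H(B) = 2*B*(4 + B) (H(B) = (2*B)*(4 + B) = 2*B*(4 + B))
E(z) = 2*z*(-6 + z) (E(z) = (-6 + z)*(2*z) = 2*z*(-6 + z))
(-3*29 + E(H(h)))² = (-3*29 + 2*(2*9*(4 + 9))*(-6 + 2*9*(4 + 9)))² = (-87 + 2*(2*9*13)*(-6 + 2*9*13))² = (-87 + 2*234*(-6 + 234))² = (-87 + 2*234*228)² = (-87 + 106704)² = 106617² = 11367184689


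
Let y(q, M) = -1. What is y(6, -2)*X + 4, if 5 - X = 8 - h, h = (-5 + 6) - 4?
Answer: 10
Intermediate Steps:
h = -3 (h = 1 - 4 = -3)
X = -6 (X = 5 - (8 - 1*(-3)) = 5 - (8 + 3) = 5 - 1*11 = 5 - 11 = -6)
y(6, -2)*X + 4 = -1*(-6) + 4 = 6 + 4 = 10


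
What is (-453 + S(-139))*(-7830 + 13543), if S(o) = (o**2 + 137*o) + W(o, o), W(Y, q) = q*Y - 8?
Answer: 109335394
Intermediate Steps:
W(Y, q) = -8 + Y*q (W(Y, q) = Y*q - 8 = -8 + Y*q)
S(o) = -8 + 2*o**2 + 137*o (S(o) = (o**2 + 137*o) + (-8 + o*o) = (o**2 + 137*o) + (-8 + o**2) = -8 + 2*o**2 + 137*o)
(-453 + S(-139))*(-7830 + 13543) = (-453 + (-8 + 2*(-139)**2 + 137*(-139)))*(-7830 + 13543) = (-453 + (-8 + 2*19321 - 19043))*5713 = (-453 + (-8 + 38642 - 19043))*5713 = (-453 + 19591)*5713 = 19138*5713 = 109335394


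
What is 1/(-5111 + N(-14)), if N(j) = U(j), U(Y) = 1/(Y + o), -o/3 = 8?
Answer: -38/194219 ≈ -0.00019566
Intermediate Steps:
o = -24 (o = -3*8 = -24)
U(Y) = 1/(-24 + Y) (U(Y) = 1/(Y - 24) = 1/(-24 + Y))
N(j) = 1/(-24 + j)
1/(-5111 + N(-14)) = 1/(-5111 + 1/(-24 - 14)) = 1/(-5111 + 1/(-38)) = 1/(-5111 - 1/38) = 1/(-194219/38) = -38/194219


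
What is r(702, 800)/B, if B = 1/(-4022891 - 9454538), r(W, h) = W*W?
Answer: -6641730920916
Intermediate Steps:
r(W, h) = W²
B = -1/13477429 (B = 1/(-13477429) = -1/13477429 ≈ -7.4198e-8)
r(702, 800)/B = 702²/(-1/13477429) = 492804*(-13477429) = -6641730920916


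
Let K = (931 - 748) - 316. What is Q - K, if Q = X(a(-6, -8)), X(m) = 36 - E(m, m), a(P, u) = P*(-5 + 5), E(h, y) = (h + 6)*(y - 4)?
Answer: 193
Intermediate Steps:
E(h, y) = (-4 + y)*(6 + h) (E(h, y) = (6 + h)*(-4 + y) = (-4 + y)*(6 + h))
a(P, u) = 0 (a(P, u) = P*0 = 0)
K = -133 (K = 183 - 316 = -133)
X(m) = 60 - m**2 - 2*m (X(m) = 36 - (-24 - 4*m + 6*m + m*m) = 36 - (-24 - 4*m + 6*m + m**2) = 36 - (-24 + m**2 + 2*m) = 36 + (24 - m**2 - 2*m) = 60 - m**2 - 2*m)
Q = 60 (Q = 60 - 1*0**2 - 2*0 = 60 - 1*0 + 0 = 60 + 0 + 0 = 60)
Q - K = 60 - 1*(-133) = 60 + 133 = 193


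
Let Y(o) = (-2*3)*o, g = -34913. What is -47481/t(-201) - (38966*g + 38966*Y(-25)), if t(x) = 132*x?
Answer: 11979861828779/8844 ≈ 1.3546e+9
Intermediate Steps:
Y(o) = -6*o
-47481/t(-201) - (38966*g + 38966*Y(-25)) = -47481/(132*(-201)) - 38966/(1/(-34913 - 6*(-25))) = -47481/(-26532) - 38966/(1/(-34913 + 150)) = -47481*(-1/26532) - 38966/(1/(-34763)) = 15827/8844 - 38966/(-1/34763) = 15827/8844 - 38966*(-34763) = 15827/8844 + 1354575058 = 11979861828779/8844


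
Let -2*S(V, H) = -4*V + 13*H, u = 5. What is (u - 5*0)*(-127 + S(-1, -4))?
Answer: -515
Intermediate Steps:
S(V, H) = 2*V - 13*H/2 (S(V, H) = -(-4*V + 13*H)/2 = 2*V - 13*H/2)
(u - 5*0)*(-127 + S(-1, -4)) = (5 - 5*0)*(-127 + (2*(-1) - 13/2*(-4))) = (5 + 0)*(-127 + (-2 + 26)) = 5*(-127 + 24) = 5*(-103) = -515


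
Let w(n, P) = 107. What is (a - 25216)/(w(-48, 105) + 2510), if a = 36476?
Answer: 11260/2617 ≈ 4.3026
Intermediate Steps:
(a - 25216)/(w(-48, 105) + 2510) = (36476 - 25216)/(107 + 2510) = 11260/2617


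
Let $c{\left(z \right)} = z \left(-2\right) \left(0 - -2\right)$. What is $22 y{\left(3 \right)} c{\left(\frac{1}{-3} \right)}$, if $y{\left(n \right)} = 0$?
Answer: $0$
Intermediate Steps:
$c{\left(z \right)} = - 4 z$ ($c{\left(z \right)} = - 2 z \left(0 + \left(-3 + 5\right)\right) = - 2 z \left(0 + 2\right) = - 2 z 2 = - 4 z$)
$22 y{\left(3 \right)} c{\left(\frac{1}{-3} \right)} = 22 \cdot 0 \left(- \frac{4}{-3}\right) = 0 \left(\left(-4\right) \left(- \frac{1}{3}\right)\right) = 0 \cdot \frac{4}{3} = 0$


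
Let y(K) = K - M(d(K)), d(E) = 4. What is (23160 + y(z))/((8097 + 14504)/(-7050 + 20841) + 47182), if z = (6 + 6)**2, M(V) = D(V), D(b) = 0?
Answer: 321385464/650709563 ≈ 0.49390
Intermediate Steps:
M(V) = 0
z = 144 (z = 12**2 = 144)
y(K) = K (y(K) = K - 1*0 = K + 0 = K)
(23160 + y(z))/((8097 + 14504)/(-7050 + 20841) + 47182) = (23160 + 144)/((8097 + 14504)/(-7050 + 20841) + 47182) = 23304/(22601/13791 + 47182) = 23304/(650709563/13791) = 23304*(13791/650709563) = 321385464/650709563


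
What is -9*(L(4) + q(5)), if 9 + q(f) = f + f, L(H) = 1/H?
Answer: -45/4 ≈ -11.250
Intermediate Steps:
q(f) = -9 + 2*f (q(f) = -9 + (f + f) = -9 + 2*f)
-9*(L(4) + q(5)) = -9*(1/4 + (-9 + 2*5)) = -9*(¼ + (-9 + 10)) = -9*(¼ + 1) = -9*5/4 = -45/4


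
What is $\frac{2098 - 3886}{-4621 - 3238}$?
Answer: $\frac{1788}{7859} \approx 0.22751$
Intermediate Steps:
$\frac{2098 - 3886}{-4621 - 3238} = \frac{2098 - 3886}{-7859} = \left(2098 - 3886\right) \left(- \frac{1}{7859}\right) = \left(-1788\right) \left(- \frac{1}{7859}\right) = \frac{1788}{7859}$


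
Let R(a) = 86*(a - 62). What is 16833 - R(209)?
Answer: 4191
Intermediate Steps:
R(a) = -5332 + 86*a (R(a) = 86*(-62 + a) = -5332 + 86*a)
16833 - R(209) = 16833 - (-5332 + 86*209) = 16833 - (-5332 + 17974) = 16833 - 1*12642 = 16833 - 12642 = 4191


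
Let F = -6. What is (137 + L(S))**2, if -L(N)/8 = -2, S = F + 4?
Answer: 23409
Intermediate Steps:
S = -2 (S = -6 + 4 = -2)
L(N) = 16 (L(N) = -8*(-2) = 16)
(137 + L(S))**2 = (137 + 16)**2 = 153**2 = 23409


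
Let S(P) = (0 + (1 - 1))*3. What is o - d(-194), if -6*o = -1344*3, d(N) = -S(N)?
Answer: 672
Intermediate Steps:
S(P) = 0 (S(P) = (0 + 0)*3 = 0*3 = 0)
d(N) = 0 (d(N) = -1*0 = 0)
o = 672 (o = -(-224)*3 = -1/6*(-4032) = 672)
o - d(-194) = 672 - 1*0 = 672 + 0 = 672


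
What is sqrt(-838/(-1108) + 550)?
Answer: sqrt(169035926)/554 ≈ 23.468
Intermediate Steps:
sqrt(-838/(-1108) + 550) = sqrt(-838*(-1/1108) + 550) = sqrt(419/554 + 550) = sqrt(305119/554) = sqrt(169035926)/554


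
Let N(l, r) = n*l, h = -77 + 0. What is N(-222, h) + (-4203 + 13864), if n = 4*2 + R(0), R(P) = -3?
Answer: 8551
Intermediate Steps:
h = -77
n = 5 (n = 4*2 - 3 = 8 - 3 = 5)
N(l, r) = 5*l
N(-222, h) + (-4203 + 13864) = 5*(-222) + (-4203 + 13864) = -1110 + 9661 = 8551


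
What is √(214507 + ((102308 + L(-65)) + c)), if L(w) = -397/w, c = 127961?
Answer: √1879204405/65 ≈ 666.92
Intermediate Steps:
√(214507 + ((102308 + L(-65)) + c)) = √(214507 + ((102308 - 397/(-65)) + 127961)) = √(214507 + ((102308 - 397*(-1/65)) + 127961)) = √(214507 + ((102308 + 397/65) + 127961)) = √(214507 + (6650417/65 + 127961)) = √(214507 + 14967882/65) = √(28910837/65) = √1879204405/65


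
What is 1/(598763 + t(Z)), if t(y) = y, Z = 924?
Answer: 1/599687 ≈ 1.6675e-6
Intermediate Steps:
1/(598763 + t(Z)) = 1/(598763 + 924) = 1/599687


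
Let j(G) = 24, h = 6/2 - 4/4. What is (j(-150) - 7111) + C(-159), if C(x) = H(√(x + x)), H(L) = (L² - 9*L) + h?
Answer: -7403 - 9*I*√318 ≈ -7403.0 - 160.49*I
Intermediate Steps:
h = 2 (h = 6*(½) - 4*¼ = 3 - 1 = 2)
H(L) = 2 + L² - 9*L (H(L) = (L² - 9*L) + 2 = 2 + L² - 9*L)
C(x) = 2 + 2*x - 9*√2*√x (C(x) = 2 + (√(x + x))² - 9*√(x + x) = 2 + (√(2*x))² - 9*√2*√x = 2 + (√2*√x)² - 9*√2*√x = 2 + 2*x - 9*√2*√x)
(j(-150) - 7111) + C(-159) = (24 - 7111) + (2 + 2*(-159) - 9*√2*√(-159)) = -7087 + (2 - 318 - 9*√2*I*√159) = -7087 + (2 - 318 - 9*I*√318) = -7087 + (-316 - 9*I*√318) = -7403 - 9*I*√318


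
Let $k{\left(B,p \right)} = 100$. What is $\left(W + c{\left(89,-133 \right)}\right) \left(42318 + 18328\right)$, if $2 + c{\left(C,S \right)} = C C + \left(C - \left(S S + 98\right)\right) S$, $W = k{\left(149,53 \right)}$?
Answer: $143236937038$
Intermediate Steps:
$W = 100$
$c{\left(C,S \right)} = -2 + C^{2} + S \left(-98 + C - S^{2}\right)$ ($c{\left(C,S \right)} = -2 + \left(C C + \left(C - \left(S S + 98\right)\right) S\right) = -2 + \left(C^{2} + \left(C - \left(S^{2} + 98\right)\right) S\right) = -2 + \left(C^{2} + \left(C - \left(98 + S^{2}\right)\right) S\right) = -2 + \left(C^{2} + \left(-98 + C - S^{2}\right) S\right) = -2 + \left(C^{2} + S \left(-98 + C - S^{2}\right)\right) = -2 + C^{2} + S \left(-98 + C - S^{2}\right)$)
$\left(W + c{\left(89,-133 \right)}\right) \left(42318 + 18328\right) = \left(100 - \left(-2353832 - 7921\right)\right) \left(42318 + 18328\right) = \left(100 - -2361753\right) 60646 = \left(100 + \left(-2 + 7921 + 2352637 + 13034 - 11837\right)\right) 60646 = \left(100 + 2361753\right) 60646 = 2361853 \cdot 60646 = 143236937038$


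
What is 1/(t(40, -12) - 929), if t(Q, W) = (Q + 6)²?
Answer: 1/1187 ≈ 0.00084246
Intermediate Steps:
t(Q, W) = (6 + Q)²
1/(t(40, -12) - 929) = 1/((6 + 40)² - 929) = 1/(46² - 929) = 1/(2116 - 929) = 1/1187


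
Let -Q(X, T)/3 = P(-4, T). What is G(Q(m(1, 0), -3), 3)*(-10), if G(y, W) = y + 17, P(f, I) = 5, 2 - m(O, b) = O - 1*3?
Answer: -20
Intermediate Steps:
m(O, b) = 5 - O (m(O, b) = 2 - (O - 1*3) = 2 - (O - 3) = 2 - (-3 + O) = 2 + (3 - O) = 5 - O)
Q(X, T) = -15 (Q(X, T) = -3*5 = -15)
G(y, W) = 17 + y
G(Q(m(1, 0), -3), 3)*(-10) = (17 - 15)*(-10) = 2*(-10) = -20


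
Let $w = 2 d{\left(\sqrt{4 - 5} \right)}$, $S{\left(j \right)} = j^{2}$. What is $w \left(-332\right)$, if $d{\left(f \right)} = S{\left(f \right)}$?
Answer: $664$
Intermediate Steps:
$d{\left(f \right)} = f^{2}$
$w = -2$ ($w = 2 \left(\sqrt{4 - 5}\right)^{2} = 2 \left(\sqrt{-1}\right)^{2} = 2 i^{2} = 2 \left(-1\right) = -2$)
$w \left(-332\right) = \left(-2\right) \left(-332\right) = 664$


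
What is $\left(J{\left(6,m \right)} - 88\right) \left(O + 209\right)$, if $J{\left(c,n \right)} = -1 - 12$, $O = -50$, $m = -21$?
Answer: $-16059$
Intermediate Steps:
$J{\left(c,n \right)} = -13$ ($J{\left(c,n \right)} = -1 - 12 = -13$)
$\left(J{\left(6,m \right)} - 88\right) \left(O + 209\right) = \left(-13 - 88\right) \left(-50 + 209\right) = \left(-101\right) 159 = -16059$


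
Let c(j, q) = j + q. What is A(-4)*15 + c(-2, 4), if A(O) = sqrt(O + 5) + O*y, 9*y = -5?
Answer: 151/3 ≈ 50.333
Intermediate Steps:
y = -5/9 (y = (1/9)*(-5) = -5/9 ≈ -0.55556)
A(O) = sqrt(5 + O) - 5*O/9 (A(O) = sqrt(O + 5) + O*(-5/9) = sqrt(5 + O) - 5*O/9)
A(-4)*15 + c(-2, 4) = (sqrt(5 - 4) - 5/9*(-4))*15 + (-2 + 4) = (sqrt(1) + 20/9)*15 + 2 = (1 + 20/9)*15 + 2 = (29/9)*15 + 2 = 145/3 + 2 = 151/3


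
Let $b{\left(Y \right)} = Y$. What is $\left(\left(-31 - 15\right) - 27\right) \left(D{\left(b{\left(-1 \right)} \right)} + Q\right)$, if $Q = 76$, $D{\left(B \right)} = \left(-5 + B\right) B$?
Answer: $-5986$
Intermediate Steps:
$D{\left(B \right)} = B \left(-5 + B\right)$
$\left(\left(-31 - 15\right) - 27\right) \left(D{\left(b{\left(-1 \right)} \right)} + Q\right) = \left(\left(-31 - 15\right) - 27\right) \left(- (-5 - 1) + 76\right) = \left(-46 - 27\right) \left(\left(-1\right) \left(-6\right) + 76\right) = - 73 \left(6 + 76\right) = \left(-73\right) 82 = -5986$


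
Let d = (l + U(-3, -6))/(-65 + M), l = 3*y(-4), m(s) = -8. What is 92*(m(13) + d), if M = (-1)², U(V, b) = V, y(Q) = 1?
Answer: -736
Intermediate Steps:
l = 3 (l = 3*1 = 3)
M = 1
d = 0 (d = (3 - 3)/(-65 + 1) = 0/(-64) = 0*(-1/64) = 0)
92*(m(13) + d) = 92*(-8 + 0) = 92*(-8) = -736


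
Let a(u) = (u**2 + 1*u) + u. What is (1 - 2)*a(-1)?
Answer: 1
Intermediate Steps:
a(u) = u**2 + 2*u (a(u) = (u**2 + u) + u = (u + u**2) + u = u**2 + 2*u)
(1 - 2)*a(-1) = (1 - 2)*(-(2 - 1)) = -(-1) = -1*(-1) = 1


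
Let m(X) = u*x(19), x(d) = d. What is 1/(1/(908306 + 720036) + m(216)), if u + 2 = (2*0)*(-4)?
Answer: -1628342/61876995 ≈ -0.026316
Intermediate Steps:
u = -2 (u = -2 + (2*0)*(-4) = -2 + 0*(-4) = -2 + 0 = -2)
m(X) = -38 (m(X) = -2*19 = -38)
1/(1/(908306 + 720036) + m(216)) = 1/(1/(908306 + 720036) - 38) = 1/(1/1628342 - 38) = 1/(-61876995/1628342) = -1628342/61876995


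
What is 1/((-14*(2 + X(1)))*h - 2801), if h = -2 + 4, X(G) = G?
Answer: -1/2885 ≈ -0.00034662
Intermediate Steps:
h = 2
1/((-14*(2 + X(1)))*h - 2801) = 1/(-14*(2 + 1)*2 - 2801) = 1/(-14*3*2 - 2801) = 1/(-42*2 - 2801) = 1/(-84 - 2801) = 1/(-2885) = -1/2885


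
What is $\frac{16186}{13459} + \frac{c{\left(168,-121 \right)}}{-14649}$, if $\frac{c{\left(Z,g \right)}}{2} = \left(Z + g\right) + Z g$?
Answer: $\frac{783032672}{197160891} \approx 3.9715$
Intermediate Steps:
$c{\left(Z,g \right)} = 2 Z + 2 g + 2 Z g$ ($c{\left(Z,g \right)} = 2 \left(\left(Z + g\right) + Z g\right) = 2 \left(Z + g + Z g\right) = 2 Z + 2 g + 2 Z g$)
$\frac{16186}{13459} + \frac{c{\left(168,-121 \right)}}{-14649} = \frac{16186}{13459} + \frac{2 \cdot 168 + 2 \left(-121\right) + 2 \cdot 168 \left(-121\right)}{-14649} = 16186 \cdot \frac{1}{13459} + \left(336 - 242 - 40656\right) \left(- \frac{1}{14649}\right) = \frac{16186}{13459} - - \frac{40562}{14649} = \frac{16186}{13459} + \frac{40562}{14649} = \frac{783032672}{197160891}$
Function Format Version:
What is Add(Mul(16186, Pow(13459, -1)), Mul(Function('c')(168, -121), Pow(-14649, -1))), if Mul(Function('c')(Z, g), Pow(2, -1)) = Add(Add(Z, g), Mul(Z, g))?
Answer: Rational(783032672, 197160891) ≈ 3.9715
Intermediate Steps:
Function('c')(Z, g) = Add(Mul(2, Z), Mul(2, g), Mul(2, Z, g)) (Function('c')(Z, g) = Mul(2, Add(Add(Z, g), Mul(Z, g))) = Mul(2, Add(Z, g, Mul(Z, g))) = Add(Mul(2, Z), Mul(2, g), Mul(2, Z, g)))
Add(Mul(16186, Pow(13459, -1)), Mul(Function('c')(168, -121), Pow(-14649, -1))) = Add(Mul(16186, Pow(13459, -1)), Mul(Add(Mul(2, 168), Mul(2, -121), Mul(2, 168, -121)), Pow(-14649, -1))) = Add(Mul(16186, Rational(1, 13459)), Mul(Add(336, -242, -40656), Rational(-1, 14649))) = Add(Rational(16186, 13459), Mul(-40562, Rational(-1, 14649))) = Add(Rational(16186, 13459), Rational(40562, 14649)) = Rational(783032672, 197160891)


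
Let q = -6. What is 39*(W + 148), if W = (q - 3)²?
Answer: 8931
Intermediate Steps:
W = 81 (W = (-6 - 3)² = (-9)² = 81)
39*(W + 148) = 39*(81 + 148) = 39*229 = 8931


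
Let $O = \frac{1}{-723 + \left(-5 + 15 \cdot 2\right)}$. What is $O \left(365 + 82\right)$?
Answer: $- \frac{447}{698} \approx -0.6404$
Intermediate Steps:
$O = - \frac{1}{698}$ ($O = \frac{1}{-723 + \left(-5 + 30\right)} = \frac{1}{-723 + 25} = \frac{1}{-698} = - \frac{1}{698} \approx -0.0014327$)
$O \left(365 + 82\right) = - \frac{365 + 82}{698} = \left(- \frac{1}{698}\right) 447 = - \frac{447}{698}$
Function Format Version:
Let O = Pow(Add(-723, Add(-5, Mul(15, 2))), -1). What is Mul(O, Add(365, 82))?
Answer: Rational(-447, 698) ≈ -0.64040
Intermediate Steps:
O = Rational(-1, 698) (O = Pow(Add(-723, Add(-5, 30)), -1) = Pow(Add(-723, 25), -1) = Pow(-698, -1) = Rational(-1, 698) ≈ -0.0014327)
Mul(O, Add(365, 82)) = Mul(Rational(-1, 698), Add(365, 82)) = Mul(Rational(-1, 698), 447) = Rational(-447, 698)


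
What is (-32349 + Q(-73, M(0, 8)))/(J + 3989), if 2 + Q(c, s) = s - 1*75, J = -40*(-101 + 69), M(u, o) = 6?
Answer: -32420/5269 ≈ -6.1530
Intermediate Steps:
J = 1280 (J = -40*(-32) = 1280)
Q(c, s) = -77 + s (Q(c, s) = -2 + (s - 1*75) = -2 + (s - 75) = -2 + (-75 + s) = -77 + s)
(-32349 + Q(-73, M(0, 8)))/(J + 3989) = (-32349 + (-77 + 6))/(1280 + 3989) = (-32349 - 71)/5269 = -32420*1/5269 = -32420/5269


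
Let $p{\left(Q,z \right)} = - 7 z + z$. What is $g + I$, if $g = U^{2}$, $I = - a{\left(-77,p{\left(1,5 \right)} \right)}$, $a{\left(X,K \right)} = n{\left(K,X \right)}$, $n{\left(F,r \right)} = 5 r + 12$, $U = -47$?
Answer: $2582$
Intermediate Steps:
$p{\left(Q,z \right)} = - 6 z$
$n{\left(F,r \right)} = 12 + 5 r$
$a{\left(X,K \right)} = 12 + 5 X$
$I = 373$ ($I = - (12 + 5 \left(-77\right)) = - (12 - 385) = \left(-1\right) \left(-373\right) = 373$)
$g = 2209$ ($g = \left(-47\right)^{2} = 2209$)
$g + I = 2209 + 373 = 2582$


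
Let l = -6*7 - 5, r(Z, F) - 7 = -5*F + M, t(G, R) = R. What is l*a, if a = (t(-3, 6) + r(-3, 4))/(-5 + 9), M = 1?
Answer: 141/2 ≈ 70.500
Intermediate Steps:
r(Z, F) = 8 - 5*F (r(Z, F) = 7 + (-5*F + 1) = 7 + (1 - 5*F) = 8 - 5*F)
l = -47 (l = -42 - 5 = -47)
a = -3/2 (a = (6 + (8 - 5*4))/(-5 + 9) = (6 + (8 - 20))/4 = (6 - 12)*(1/4) = -6*1/4 = -3/2 ≈ -1.5000)
l*a = -47*(-3/2) = 141/2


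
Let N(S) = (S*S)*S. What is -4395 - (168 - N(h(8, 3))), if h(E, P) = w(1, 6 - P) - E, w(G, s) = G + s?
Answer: -4627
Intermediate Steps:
h(E, P) = 7 - E - P (h(E, P) = (1 + (6 - P)) - E = (7 - P) - E = 7 - E - P)
N(S) = S³ (N(S) = S²*S = S³)
-4395 - (168 - N(h(8, 3))) = -4395 - (168 - (7 - 1*8 - 1*3)³) = -4395 - (168 - (7 - 8 - 3)³) = -4395 - (168 - 1*(-4)³) = -4395 - (168 - 1*(-64)) = -4395 - (168 + 64) = -4395 - 1*232 = -4395 - 232 = -4627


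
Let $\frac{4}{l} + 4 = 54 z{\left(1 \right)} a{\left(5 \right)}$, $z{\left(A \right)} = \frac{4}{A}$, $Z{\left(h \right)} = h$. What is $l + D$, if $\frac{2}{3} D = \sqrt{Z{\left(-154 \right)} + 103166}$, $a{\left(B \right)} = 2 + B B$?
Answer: $\frac{1}{1457} + 3 \sqrt{25753} \approx 481.43$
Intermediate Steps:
$a{\left(B \right)} = 2 + B^{2}$
$D = 3 \sqrt{25753}$ ($D = \frac{3 \sqrt{-154 + 103166}}{2} = \frac{3 \sqrt{103012}}{2} = \frac{3 \cdot 2 \sqrt{25753}}{2} = 3 \sqrt{25753} \approx 481.43$)
$l = \frac{1}{1457}$ ($l = \frac{4}{-4 + 54 \cdot \frac{4}{1} \left(2 + 5^{2}\right)} = \frac{4}{-4 + 54 \cdot 4 \cdot 1 \left(2 + 25\right)} = \frac{4}{-4 + 54 \cdot 4 \cdot 27} = \frac{4}{-4 + 216 \cdot 27} = \frac{4}{-4 + 5832} = \frac{4}{5828} = 4 \cdot \frac{1}{5828} = \frac{1}{1457} \approx 0.00068634$)
$l + D = \frac{1}{1457} + 3 \sqrt{25753}$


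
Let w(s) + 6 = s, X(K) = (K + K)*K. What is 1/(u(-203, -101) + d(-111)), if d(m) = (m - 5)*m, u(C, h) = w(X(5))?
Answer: 1/12920 ≈ 7.7399e-5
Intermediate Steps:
X(K) = 2*K² (X(K) = (2*K)*K = 2*K²)
w(s) = -6 + s
u(C, h) = 44 (u(C, h) = -6 + 2*5² = -6 + 2*25 = -6 + 50 = 44)
d(m) = m*(-5 + m) (d(m) = (-5 + m)*m = m*(-5 + m))
1/(u(-203, -101) + d(-111)) = 1/(44 - 111*(-5 - 111)) = 1/(44 - 111*(-116)) = 1/(44 + 12876) = 1/12920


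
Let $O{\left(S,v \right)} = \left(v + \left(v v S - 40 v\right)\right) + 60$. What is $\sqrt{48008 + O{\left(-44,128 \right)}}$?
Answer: $2 i \sqrt{169455} \approx 823.3 i$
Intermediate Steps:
$O{\left(S,v \right)} = 60 - 39 v + S v^{2}$ ($O{\left(S,v \right)} = \left(v + \left(v^{2} S - 40 v\right)\right) + 60 = \left(v + \left(S v^{2} - 40 v\right)\right) + 60 = \left(v + \left(- 40 v + S v^{2}\right)\right) + 60 = \left(- 39 v + S v^{2}\right) + 60 = 60 - 39 v + S v^{2}$)
$\sqrt{48008 + O{\left(-44,128 \right)}} = \sqrt{48008 - \left(4932 + 720896\right)} = \sqrt{48008 - 725828} = \sqrt{-677820} = 2 i \sqrt{169455}$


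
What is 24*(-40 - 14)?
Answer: -1296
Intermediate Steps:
24*(-40 - 14) = 24*(-54) = -1296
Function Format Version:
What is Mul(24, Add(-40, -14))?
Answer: -1296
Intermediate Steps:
Mul(24, Add(-40, -14)) = Mul(24, -54) = -1296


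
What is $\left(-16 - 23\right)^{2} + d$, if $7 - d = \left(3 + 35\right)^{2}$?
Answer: $84$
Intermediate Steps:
$d = -1437$ ($d = 7 - \left(3 + 35\right)^{2} = 7 - 38^{2} = 7 - 1444 = -1437$)
$\left(-16 - 23\right)^{2} + d = \left(-16 - 23\right)^{2} - 1437 = \left(-39\right)^{2} - 1437 = 1521 - 1437 = 84$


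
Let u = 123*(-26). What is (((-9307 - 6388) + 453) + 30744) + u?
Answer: 12304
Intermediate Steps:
u = -3198
(((-9307 - 6388) + 453) + 30744) + u = (((-9307 - 6388) + 453) + 30744) - 3198 = ((-15695 + 453) + 30744) - 3198 = (-15242 + 30744) - 3198 = 15502 - 3198 = 12304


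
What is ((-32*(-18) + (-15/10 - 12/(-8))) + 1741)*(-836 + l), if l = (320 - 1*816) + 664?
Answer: -1547756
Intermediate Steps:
l = 168 (l = (320 - 816) + 664 = -496 + 664 = 168)
((-32*(-18) + (-15/10 - 12/(-8))) + 1741)*(-836 + l) = ((-32*(-18) + (-15/10 - 12/(-8))) + 1741)*(-836 + 168) = ((576 + (-15*1/10 - 12*(-1/8))) + 1741)*(-668) = ((576 + (-3/2 + 3/2)) + 1741)*(-668) = ((576 + 0) + 1741)*(-668) = (576 + 1741)*(-668) = 2317*(-668) = -1547756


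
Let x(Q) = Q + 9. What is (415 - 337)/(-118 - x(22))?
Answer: -78/149 ≈ -0.52349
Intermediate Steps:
x(Q) = 9 + Q
(415 - 337)/(-118 - x(22)) = (415 - 337)/(-118 - (9 + 22)) = 78/(-118 - 1*31) = 78/(-118 - 31) = 78/(-149) = 78*(-1/149) = -78/149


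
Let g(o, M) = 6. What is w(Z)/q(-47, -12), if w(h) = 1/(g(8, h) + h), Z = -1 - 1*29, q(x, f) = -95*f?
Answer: -1/27360 ≈ -3.6550e-5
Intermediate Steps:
Z = -30 (Z = -1 - 29 = -30)
w(h) = 1/(6 + h)
w(Z)/q(-47, -12) = 1/((6 - 30)*((-95*(-12)))) = 1/(-24*1140) = -1/24*1/1140 = -1/27360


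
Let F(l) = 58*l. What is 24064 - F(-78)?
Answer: 28588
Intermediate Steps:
24064 - F(-78) = 24064 - 58*(-78) = 24064 - 1*(-4524) = 24064 + 4524 = 28588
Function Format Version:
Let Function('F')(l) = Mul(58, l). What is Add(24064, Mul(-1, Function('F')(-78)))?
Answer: 28588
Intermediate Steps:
Add(24064, Mul(-1, Function('F')(-78))) = Add(24064, Mul(-1, Mul(58, -78))) = Add(24064, Mul(-1, -4524)) = Add(24064, 4524) = 28588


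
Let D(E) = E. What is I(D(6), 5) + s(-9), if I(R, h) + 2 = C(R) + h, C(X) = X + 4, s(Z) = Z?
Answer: 4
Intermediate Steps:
C(X) = 4 + X
I(R, h) = 2 + R + h (I(R, h) = -2 + ((4 + R) + h) = -2 + (4 + R + h) = 2 + R + h)
I(D(6), 5) + s(-9) = (2 + 6 + 5) - 9 = 13 - 9 = 4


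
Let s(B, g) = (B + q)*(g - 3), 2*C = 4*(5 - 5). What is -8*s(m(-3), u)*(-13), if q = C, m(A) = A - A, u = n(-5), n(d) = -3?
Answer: 0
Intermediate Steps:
u = -3
m(A) = 0
C = 0 (C = (4*(5 - 5))/2 = (4*0)/2 = (1/2)*0 = 0)
q = 0
s(B, g) = B*(-3 + g) (s(B, g) = (B + 0)*(g - 3) = B*(-3 + g))
-8*s(m(-3), u)*(-13) = -0*(-3 - 3)*(-13) = -0*(-6)*(-13) = -8*0*(-13) = 0*(-13) = 0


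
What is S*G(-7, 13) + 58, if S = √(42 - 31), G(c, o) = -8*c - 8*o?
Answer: 58 - 48*√11 ≈ -101.20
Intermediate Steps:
S = √11 ≈ 3.3166
S*G(-7, 13) + 58 = √11*(-8*(-7) - 8*13) + 58 = √11*(56 - 104) + 58 = √11*(-48) + 58 = -48*√11 + 58 = 58 - 48*√11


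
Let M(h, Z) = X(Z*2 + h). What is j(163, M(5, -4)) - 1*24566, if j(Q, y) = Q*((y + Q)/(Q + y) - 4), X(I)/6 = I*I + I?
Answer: -25055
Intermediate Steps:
X(I) = 6*I + 6*I² (X(I) = 6*(I*I + I) = 6*(I² + I) = 6*(I + I²) = 6*I + 6*I²)
M(h, Z) = 6*(h + 2*Z)*(1 + h + 2*Z) (M(h, Z) = 6*(Z*2 + h)*(1 + (Z*2 + h)) = 6*(2*Z + h)*(1 + (2*Z + h)) = 6*(h + 2*Z)*(1 + (h + 2*Z)) = 6*(h + 2*Z)*(1 + h + 2*Z))
j(Q, y) = -3*Q (j(Q, y) = Q*((Q + y)/(Q + y) - 4) = Q*(1 - 4) = Q*(-3) = -3*Q)
j(163, M(5, -4)) - 1*24566 = -3*163 - 1*24566 = -489 - 24566 = -25055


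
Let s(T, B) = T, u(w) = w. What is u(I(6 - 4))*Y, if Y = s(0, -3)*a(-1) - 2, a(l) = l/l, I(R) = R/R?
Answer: -2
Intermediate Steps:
I(R) = 1
a(l) = 1
Y = -2 (Y = 0*1 - 2 = 0 - 2 = -2)
u(I(6 - 4))*Y = 1*(-2) = -2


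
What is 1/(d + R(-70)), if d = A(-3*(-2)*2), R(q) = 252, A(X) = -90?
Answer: 1/162 ≈ 0.0061728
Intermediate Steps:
d = -90
1/(d + R(-70)) = 1/(-90 + 252) = 1/162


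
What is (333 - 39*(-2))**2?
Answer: 168921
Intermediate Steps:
(333 - 39*(-2))**2 = (333 + 78)**2 = 411**2 = 168921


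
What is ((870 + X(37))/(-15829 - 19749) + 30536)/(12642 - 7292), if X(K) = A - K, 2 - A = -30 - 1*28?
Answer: 217281783/38068460 ≈ 5.7077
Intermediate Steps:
A = 60 (A = 2 - (-30 - 1*28) = 2 - (-30 - 28) = 2 - 1*(-58) = 2 + 58 = 60)
X(K) = 60 - K
((870 + X(37))/(-15829 - 19749) + 30536)/(12642 - 7292) = ((870 + (60 - 1*37))/(-15829 - 19749) + 30536)/(12642 - 7292) = ((870 + (60 - 37))/(-35578) + 30536)/5350 = ((870 + 23)*(-1/35578) + 30536)*(1/5350) = (893*(-1/35578) + 30536)*(1/5350) = (-893/35578 + 30536)*(1/5350) = (1086408915/35578)*(1/5350) = 217281783/38068460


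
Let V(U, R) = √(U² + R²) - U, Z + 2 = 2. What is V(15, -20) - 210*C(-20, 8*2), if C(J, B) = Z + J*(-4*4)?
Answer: -67190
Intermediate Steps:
Z = 0 (Z = -2 + 2 = 0)
C(J, B) = -16*J (C(J, B) = 0 + J*(-4*4) = 0 + J*(-16) = 0 - 16*J = -16*J)
V(U, R) = √(R² + U²) - U
V(15, -20) - 210*C(-20, 8*2) = (√((-20)² + 15²) - 1*15) - (-3360)*(-20) = (√(400 + 225) - 15) - 210*320 = (√625 - 15) - 67200 = (25 - 15) - 67200 = 10 - 67200 = -67190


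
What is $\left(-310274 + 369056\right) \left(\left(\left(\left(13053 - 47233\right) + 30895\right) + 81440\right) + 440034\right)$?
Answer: $30460185798$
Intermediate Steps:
$\left(-310274 + 369056\right) \left(\left(\left(\left(13053 - 47233\right) + 30895\right) + 81440\right) + 440034\right) = 58782 \left(\left(\left(\left(13053 - 47233\right) + 30895\right) + 81440\right) + 440034\right) = 58782 \left(\left(\left(-34180 + 30895\right) + 81440\right) + 440034\right) = 58782 \left(\left(-3285 + 81440\right) + 440034\right) = 58782 \left(78155 + 440034\right) = 58782 \cdot 518189 = 30460185798$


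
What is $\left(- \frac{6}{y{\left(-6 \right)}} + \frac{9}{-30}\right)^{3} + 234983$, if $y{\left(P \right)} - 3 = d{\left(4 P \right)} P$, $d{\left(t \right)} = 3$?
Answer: $\frac{234983001}{1000} \approx 2.3498 \cdot 10^{5}$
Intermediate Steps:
$y{\left(P \right)} = 3 + 3 P$
$\left(- \frac{6}{y{\left(-6 \right)}} + \frac{9}{-30}\right)^{3} + 234983 = \left(- \frac{6}{3 + 3 \left(-6\right)} + \frac{9}{-30}\right)^{3} + 234983 = \left(- \frac{6}{3 - 18} + 9 \left(- \frac{1}{30}\right)\right)^{3} + 234983 = \left(- \frac{6}{-15} - \frac{3}{10}\right)^{3} + 234983 = \left(\left(-6\right) \left(- \frac{1}{15}\right) - \frac{3}{10}\right)^{3} + 234983 = \left(\frac{2}{5} - \frac{3}{10}\right)^{3} + 234983 = \left(\frac{1}{10}\right)^{3} + 234983 = \frac{1}{1000} + 234983 = \frac{234983001}{1000}$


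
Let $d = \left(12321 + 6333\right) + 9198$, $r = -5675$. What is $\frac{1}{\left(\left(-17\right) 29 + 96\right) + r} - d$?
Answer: $- \frac{169117345}{6072} \approx -27852.0$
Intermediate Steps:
$d = 27852$ ($d = 18654 + 9198 = 27852$)
$\frac{1}{\left(\left(-17\right) 29 + 96\right) + r} - d = \frac{1}{\left(\left(-17\right) 29 + 96\right) - 5675} - 27852 = \frac{1}{\left(-493 + 96\right) - 5675} - 27852 = \frac{1}{-397 - 5675} - 27852 = \frac{1}{-6072} - 27852 = - \frac{1}{6072} - 27852 = - \frac{169117345}{6072}$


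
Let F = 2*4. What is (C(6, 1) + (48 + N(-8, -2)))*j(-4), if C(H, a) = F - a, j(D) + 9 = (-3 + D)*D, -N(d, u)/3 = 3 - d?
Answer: 418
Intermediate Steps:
F = 8
N(d, u) = -9 + 3*d (N(d, u) = -3*(3 - d) = -9 + 3*d)
j(D) = -9 + D*(-3 + D) (j(D) = -9 + (-3 + D)*D = -9 + D*(-3 + D))
C(H, a) = 8 - a
(C(6, 1) + (48 + N(-8, -2)))*j(-4) = ((8 - 1*1) + (48 + (-9 + 3*(-8))))*(-9 + (-4)**2 - 3*(-4)) = ((8 - 1) + (48 + (-9 - 24)))*(-9 + 16 + 12) = (7 + (48 - 33))*19 = (7 + 15)*19 = 22*19 = 418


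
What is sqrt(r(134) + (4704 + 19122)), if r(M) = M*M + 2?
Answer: 2*sqrt(10446) ≈ 204.41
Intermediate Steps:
r(M) = 2 + M**2 (r(M) = M**2 + 2 = 2 + M**2)
sqrt(r(134) + (4704 + 19122)) = sqrt((2 + 134**2) + (4704 + 19122)) = sqrt((2 + 17956) + 23826) = sqrt(17958 + 23826) = sqrt(41784) = 2*sqrt(10446)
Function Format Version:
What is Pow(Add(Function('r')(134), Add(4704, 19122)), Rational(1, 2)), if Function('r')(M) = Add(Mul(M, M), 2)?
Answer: Mul(2, Pow(10446, Rational(1, 2))) ≈ 204.41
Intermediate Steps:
Function('r')(M) = Add(2, Pow(M, 2)) (Function('r')(M) = Add(Pow(M, 2), 2) = Add(2, Pow(M, 2)))
Pow(Add(Function('r')(134), Add(4704, 19122)), Rational(1, 2)) = Pow(Add(Add(2, Pow(134, 2)), Add(4704, 19122)), Rational(1, 2)) = Pow(Add(Add(2, 17956), 23826), Rational(1, 2)) = Pow(Add(17958, 23826), Rational(1, 2)) = Pow(41784, Rational(1, 2)) = Mul(2, Pow(10446, Rational(1, 2)))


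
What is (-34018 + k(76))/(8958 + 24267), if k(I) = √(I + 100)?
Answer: -34018/33225 + 4*√11/33225 ≈ -1.0235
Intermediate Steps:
k(I) = √(100 + I)
(-34018 + k(76))/(8958 + 24267) = (-34018 + √(100 + 76))/(8958 + 24267) = (-34018 + √176)/33225 = (-34018 + 4*√11)*(1/33225) = -34018/33225 + 4*√11/33225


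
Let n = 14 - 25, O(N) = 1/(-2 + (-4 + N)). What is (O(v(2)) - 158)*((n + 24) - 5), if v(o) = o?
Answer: -1266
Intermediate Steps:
O(N) = 1/(-6 + N)
n = -11
(O(v(2)) - 158)*((n + 24) - 5) = (1/(-6 + 2) - 158)*((-11 + 24) - 5) = (1/(-4) - 158)*(13 - 5) = (-¼ - 158)*8 = -633/4*8 = -1266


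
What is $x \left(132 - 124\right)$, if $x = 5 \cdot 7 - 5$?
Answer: $240$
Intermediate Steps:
$x = 30$ ($x = 35 - 5 = 30$)
$x \left(132 - 124\right) = 30 \left(132 - 124\right) = 30 \cdot 8 = 240$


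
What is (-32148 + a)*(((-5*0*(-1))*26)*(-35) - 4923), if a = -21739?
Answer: 265285701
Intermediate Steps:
(-32148 + a)*(((-5*0*(-1))*26)*(-35) - 4923) = (-32148 - 21739)*(((-5*0*(-1))*26)*(-35) - 4923) = -53887*(((0*(-1))*26)*(-35) - 4923) = -53887*((0*26)*(-35) - 4923) = -53887*(0*(-35) - 4923) = -53887*(0 - 4923) = -53887*(-4923) = 265285701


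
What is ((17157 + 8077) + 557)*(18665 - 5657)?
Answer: 335489328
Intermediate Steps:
((17157 + 8077) + 557)*(18665 - 5657) = (25234 + 557)*13008 = 25791*13008 = 335489328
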